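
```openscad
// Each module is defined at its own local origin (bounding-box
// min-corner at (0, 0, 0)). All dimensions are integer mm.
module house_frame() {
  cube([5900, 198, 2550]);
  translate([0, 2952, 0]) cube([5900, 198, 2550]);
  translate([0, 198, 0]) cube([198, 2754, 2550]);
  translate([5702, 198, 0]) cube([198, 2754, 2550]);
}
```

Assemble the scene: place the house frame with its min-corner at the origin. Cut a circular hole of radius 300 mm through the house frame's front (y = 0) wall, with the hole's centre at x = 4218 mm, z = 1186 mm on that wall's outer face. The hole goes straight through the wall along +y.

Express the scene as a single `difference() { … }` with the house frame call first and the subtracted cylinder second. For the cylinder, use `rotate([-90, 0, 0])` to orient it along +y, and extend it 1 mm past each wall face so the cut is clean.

difference() {
  house_frame();
  translate([4218, -1, 1186]) rotate([-90, 0, 0]) cylinder(h = 200, r = 300);
}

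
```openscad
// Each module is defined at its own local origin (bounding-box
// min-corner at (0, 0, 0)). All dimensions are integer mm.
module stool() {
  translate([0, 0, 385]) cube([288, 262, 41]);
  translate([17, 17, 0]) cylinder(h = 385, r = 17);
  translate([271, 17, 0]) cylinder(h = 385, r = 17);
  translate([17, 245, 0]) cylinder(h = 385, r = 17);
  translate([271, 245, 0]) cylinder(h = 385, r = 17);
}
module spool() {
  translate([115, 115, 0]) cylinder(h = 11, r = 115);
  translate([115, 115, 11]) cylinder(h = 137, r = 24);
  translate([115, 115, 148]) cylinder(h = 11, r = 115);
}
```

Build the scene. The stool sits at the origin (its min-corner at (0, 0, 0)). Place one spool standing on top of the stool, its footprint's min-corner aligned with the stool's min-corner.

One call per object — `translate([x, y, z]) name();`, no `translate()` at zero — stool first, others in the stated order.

stool();
translate([0, 0, 426]) spool();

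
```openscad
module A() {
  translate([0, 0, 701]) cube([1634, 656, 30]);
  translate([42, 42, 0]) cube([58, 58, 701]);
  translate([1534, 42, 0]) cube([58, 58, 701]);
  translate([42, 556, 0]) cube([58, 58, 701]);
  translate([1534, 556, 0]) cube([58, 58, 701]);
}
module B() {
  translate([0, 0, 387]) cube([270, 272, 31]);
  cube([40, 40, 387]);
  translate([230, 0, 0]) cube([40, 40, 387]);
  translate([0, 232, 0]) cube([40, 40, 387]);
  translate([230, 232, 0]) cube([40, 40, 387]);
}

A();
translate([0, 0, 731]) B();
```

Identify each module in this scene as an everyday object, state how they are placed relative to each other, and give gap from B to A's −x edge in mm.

The stool's min-x is at 0; the table's min-x is 0; gap = 0 mm.

A is a table. B is a stool. The stool is on top of the table. The gap from the stool to the table's −x edge is 0 mm.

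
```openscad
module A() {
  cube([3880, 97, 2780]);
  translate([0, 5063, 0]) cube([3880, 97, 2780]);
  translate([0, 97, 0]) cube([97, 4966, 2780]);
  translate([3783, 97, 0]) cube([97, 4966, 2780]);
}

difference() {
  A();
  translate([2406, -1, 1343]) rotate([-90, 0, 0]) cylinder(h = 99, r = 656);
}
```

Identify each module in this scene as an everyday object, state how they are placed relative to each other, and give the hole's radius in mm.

The subtracted cylinder has r = 656 mm.

A is a house frame. The house frame has a circular hole through its front wall. The hole's radius is 656 mm.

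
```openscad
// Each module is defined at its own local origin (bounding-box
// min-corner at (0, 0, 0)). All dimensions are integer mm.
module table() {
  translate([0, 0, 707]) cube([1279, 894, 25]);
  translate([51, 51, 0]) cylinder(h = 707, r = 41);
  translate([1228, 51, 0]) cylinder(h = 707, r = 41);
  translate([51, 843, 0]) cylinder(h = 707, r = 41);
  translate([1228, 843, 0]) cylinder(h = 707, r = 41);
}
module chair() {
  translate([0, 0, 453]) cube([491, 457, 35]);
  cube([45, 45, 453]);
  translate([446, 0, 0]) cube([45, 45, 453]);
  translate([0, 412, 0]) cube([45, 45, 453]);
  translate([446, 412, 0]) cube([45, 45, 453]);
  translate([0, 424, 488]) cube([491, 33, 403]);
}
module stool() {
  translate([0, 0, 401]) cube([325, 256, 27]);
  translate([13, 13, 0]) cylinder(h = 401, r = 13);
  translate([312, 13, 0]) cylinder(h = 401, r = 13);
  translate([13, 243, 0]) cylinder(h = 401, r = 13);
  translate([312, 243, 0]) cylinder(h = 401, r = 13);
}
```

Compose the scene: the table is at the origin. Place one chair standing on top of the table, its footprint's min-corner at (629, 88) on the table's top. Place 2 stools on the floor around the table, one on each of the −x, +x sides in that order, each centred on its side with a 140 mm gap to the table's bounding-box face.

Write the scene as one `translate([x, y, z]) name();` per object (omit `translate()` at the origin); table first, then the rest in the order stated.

table();
translate([629, 88, 732]) chair();
translate([-465, 319, 0]) stool();
translate([1419, 319, 0]) stool();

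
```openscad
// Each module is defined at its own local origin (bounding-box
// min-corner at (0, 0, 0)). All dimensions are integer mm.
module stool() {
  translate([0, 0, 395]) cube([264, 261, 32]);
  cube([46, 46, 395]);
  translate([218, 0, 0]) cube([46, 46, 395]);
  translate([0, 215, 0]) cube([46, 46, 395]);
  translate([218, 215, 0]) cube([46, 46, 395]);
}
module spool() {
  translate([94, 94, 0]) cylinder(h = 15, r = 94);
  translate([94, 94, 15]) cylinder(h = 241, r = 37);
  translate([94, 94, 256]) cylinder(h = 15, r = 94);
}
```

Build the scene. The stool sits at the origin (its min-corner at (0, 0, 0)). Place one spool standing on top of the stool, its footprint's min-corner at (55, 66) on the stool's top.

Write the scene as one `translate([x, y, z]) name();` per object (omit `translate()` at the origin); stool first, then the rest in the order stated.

stool();
translate([55, 66, 427]) spool();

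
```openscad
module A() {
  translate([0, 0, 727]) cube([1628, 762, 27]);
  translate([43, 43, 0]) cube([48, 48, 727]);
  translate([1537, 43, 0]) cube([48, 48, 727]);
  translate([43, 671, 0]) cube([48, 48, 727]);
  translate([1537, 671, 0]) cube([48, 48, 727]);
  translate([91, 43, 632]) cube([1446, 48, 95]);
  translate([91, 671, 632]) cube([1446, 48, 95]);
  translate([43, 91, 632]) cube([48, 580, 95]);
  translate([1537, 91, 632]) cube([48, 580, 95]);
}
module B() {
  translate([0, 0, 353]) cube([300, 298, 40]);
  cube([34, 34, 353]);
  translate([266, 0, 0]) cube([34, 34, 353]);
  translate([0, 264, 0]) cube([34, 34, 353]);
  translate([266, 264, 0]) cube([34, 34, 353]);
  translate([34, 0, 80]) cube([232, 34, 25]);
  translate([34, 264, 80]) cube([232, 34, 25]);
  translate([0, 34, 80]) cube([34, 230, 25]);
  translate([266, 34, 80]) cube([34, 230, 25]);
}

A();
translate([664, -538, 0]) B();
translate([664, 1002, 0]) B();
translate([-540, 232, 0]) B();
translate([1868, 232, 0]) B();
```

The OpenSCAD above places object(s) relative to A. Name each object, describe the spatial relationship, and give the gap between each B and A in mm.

A is a table. B is a stool. Four stools sit around the table at the −y, +y, −x, +x sides. The gap between each stool and the table is 240 mm.

Each stool's nearest face is 240 mm from the table's bounding box.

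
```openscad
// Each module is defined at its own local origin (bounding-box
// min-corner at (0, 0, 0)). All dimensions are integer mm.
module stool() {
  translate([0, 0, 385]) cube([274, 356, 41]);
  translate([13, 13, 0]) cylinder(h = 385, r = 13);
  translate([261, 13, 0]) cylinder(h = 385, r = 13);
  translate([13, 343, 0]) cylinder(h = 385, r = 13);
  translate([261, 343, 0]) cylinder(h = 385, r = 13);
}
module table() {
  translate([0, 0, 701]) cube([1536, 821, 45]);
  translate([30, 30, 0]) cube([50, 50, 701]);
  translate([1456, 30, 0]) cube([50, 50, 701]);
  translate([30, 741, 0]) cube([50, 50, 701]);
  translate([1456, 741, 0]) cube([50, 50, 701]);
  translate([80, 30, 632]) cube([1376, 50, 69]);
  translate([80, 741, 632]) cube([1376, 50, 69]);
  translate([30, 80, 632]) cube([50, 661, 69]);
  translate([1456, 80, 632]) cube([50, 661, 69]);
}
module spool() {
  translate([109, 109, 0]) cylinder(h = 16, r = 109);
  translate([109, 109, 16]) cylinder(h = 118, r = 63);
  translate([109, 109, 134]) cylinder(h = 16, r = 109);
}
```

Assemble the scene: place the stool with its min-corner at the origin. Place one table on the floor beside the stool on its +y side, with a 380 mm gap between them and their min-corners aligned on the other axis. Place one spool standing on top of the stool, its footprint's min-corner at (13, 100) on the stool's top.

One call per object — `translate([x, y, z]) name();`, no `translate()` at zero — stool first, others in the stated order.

stool();
translate([0, 736, 0]) table();
translate([13, 100, 426]) spool();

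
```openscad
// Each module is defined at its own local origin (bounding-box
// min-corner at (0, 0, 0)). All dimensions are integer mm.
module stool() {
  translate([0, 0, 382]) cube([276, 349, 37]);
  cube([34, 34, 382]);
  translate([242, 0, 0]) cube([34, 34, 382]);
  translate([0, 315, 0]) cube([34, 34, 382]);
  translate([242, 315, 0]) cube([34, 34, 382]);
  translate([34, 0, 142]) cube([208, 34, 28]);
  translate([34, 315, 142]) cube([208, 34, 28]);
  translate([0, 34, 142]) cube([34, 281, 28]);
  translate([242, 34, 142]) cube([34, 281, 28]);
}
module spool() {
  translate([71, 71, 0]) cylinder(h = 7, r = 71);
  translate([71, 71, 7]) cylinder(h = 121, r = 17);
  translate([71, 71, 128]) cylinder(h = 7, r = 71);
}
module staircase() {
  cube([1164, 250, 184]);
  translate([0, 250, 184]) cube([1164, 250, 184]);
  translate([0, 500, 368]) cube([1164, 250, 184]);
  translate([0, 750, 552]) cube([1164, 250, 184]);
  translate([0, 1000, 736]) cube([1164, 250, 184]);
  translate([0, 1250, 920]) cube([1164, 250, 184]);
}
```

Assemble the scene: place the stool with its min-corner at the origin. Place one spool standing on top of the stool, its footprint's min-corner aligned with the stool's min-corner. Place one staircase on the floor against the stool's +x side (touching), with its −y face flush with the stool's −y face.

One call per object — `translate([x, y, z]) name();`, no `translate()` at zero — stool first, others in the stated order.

stool();
translate([0, 0, 419]) spool();
translate([276, 0, 0]) staircase();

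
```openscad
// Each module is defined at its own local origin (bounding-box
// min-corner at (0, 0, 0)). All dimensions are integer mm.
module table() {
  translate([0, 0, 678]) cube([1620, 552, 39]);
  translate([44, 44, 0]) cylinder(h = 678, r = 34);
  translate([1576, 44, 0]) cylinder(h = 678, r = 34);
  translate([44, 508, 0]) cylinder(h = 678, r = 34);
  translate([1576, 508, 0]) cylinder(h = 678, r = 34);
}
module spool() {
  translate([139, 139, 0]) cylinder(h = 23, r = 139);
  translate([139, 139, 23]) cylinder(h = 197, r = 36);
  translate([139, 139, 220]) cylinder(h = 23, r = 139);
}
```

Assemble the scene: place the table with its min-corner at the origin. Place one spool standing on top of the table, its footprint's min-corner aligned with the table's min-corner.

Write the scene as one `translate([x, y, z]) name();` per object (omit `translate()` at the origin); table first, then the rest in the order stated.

table();
translate([0, 0, 717]) spool();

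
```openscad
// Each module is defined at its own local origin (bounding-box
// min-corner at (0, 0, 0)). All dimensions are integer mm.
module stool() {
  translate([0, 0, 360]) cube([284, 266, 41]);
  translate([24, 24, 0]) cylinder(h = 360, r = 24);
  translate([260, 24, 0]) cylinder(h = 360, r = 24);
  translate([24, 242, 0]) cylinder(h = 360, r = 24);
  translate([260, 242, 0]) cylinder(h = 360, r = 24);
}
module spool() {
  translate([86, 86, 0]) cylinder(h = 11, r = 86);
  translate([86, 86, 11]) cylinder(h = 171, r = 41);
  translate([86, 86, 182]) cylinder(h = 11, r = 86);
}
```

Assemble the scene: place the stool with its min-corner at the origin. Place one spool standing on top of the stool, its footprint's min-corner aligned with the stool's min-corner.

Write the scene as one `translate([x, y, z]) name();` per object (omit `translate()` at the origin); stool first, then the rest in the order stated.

stool();
translate([0, 0, 401]) spool();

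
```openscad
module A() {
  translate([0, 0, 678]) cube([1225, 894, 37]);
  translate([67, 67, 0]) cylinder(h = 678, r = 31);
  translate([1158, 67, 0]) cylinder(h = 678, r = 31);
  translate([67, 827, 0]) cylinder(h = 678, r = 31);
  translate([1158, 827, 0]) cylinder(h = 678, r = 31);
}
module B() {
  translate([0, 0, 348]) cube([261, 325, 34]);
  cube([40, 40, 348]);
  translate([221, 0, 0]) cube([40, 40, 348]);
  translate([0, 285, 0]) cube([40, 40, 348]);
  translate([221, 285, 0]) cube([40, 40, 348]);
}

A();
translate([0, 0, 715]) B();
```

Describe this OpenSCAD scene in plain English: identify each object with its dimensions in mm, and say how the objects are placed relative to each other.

A is a rectangular dining table. The top is 1225×894×37 mm with its upper surface at z = 715 mm. It stands on four round legs of 62 mm diameter, each leg's bounding box inset 36 mm from the nearest pair of top edges, running from the floor to the underside of the top.

B is a four-legged stool. The seat is 261×325 mm, 34 mm thick, top at z = 382 mm. It stands on four square legs, each 40×40 mm in cross-section, from z = 0 to the seat underside, each flush with a corner of the seat.

The stool is on top of the table.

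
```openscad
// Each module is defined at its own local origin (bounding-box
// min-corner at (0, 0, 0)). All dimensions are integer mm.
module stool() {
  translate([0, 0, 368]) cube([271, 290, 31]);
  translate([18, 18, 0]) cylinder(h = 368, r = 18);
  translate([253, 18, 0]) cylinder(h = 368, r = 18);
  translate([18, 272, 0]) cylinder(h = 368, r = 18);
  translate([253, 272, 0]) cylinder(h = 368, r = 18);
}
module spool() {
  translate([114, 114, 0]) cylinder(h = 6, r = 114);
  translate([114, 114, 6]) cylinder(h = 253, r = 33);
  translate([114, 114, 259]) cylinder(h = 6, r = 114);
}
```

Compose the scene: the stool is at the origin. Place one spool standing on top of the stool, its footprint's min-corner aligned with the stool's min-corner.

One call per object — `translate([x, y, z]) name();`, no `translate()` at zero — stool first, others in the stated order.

stool();
translate([0, 0, 399]) spool();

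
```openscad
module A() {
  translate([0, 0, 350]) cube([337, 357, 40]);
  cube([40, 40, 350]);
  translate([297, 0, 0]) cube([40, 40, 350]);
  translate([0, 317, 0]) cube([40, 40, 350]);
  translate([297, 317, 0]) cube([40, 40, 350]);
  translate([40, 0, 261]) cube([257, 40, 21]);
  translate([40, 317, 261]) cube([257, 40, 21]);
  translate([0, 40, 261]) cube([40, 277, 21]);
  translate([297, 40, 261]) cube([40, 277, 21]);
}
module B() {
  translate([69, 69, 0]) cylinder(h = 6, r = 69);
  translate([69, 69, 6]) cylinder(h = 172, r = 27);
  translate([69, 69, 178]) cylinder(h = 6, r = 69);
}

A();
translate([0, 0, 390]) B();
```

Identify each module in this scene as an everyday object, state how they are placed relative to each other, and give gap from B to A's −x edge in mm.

A is a stool. B is a spool. The spool is on top of the stool. The gap from the spool to the stool's −x edge is 0 mm.

The spool's min-x is at 0; the stool's min-x is 0; gap = 0 mm.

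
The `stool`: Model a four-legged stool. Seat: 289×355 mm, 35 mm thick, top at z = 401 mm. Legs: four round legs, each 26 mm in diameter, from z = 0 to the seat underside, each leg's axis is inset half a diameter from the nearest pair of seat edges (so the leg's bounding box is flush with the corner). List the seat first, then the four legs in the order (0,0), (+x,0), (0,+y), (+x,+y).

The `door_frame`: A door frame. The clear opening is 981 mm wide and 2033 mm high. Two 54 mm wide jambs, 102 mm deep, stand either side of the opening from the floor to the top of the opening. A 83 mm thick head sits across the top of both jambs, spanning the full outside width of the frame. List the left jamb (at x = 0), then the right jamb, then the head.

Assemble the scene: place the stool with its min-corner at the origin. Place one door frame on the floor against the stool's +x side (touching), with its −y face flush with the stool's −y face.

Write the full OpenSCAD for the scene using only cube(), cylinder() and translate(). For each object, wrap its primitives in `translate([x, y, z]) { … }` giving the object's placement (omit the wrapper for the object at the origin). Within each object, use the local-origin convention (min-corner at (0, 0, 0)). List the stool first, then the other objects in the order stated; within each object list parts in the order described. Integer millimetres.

translate([0, 0, 366]) cube([289, 355, 35]);
translate([13, 13, 0]) cylinder(h = 366, r = 13);
translate([276, 13, 0]) cylinder(h = 366, r = 13);
translate([13, 342, 0]) cylinder(h = 366, r = 13);
translate([276, 342, 0]) cylinder(h = 366, r = 13);
translate([289, 0, 0]) {
  cube([54, 102, 2033]);
  translate([1035, 0, 0]) cube([54, 102, 2033]);
  translate([0, 0, 2033]) cube([1089, 102, 83]);
}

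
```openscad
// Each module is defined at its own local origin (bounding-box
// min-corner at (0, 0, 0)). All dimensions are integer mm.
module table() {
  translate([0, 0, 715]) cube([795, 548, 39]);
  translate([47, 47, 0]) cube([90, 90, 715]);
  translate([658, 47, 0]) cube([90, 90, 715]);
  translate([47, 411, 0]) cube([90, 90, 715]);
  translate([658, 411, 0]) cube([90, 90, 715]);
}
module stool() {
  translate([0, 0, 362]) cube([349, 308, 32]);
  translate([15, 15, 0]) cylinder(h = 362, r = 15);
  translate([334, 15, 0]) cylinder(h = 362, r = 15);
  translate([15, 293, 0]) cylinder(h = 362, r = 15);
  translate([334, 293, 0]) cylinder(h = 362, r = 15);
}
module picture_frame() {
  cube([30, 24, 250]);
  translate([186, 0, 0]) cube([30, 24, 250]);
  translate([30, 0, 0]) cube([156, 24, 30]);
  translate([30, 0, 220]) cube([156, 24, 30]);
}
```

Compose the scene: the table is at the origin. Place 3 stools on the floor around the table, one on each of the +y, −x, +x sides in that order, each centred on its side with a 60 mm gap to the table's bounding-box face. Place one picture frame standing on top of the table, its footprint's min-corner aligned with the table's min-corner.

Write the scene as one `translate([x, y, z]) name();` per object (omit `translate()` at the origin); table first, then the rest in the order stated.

table();
translate([223, 608, 0]) stool();
translate([-409, 120, 0]) stool();
translate([855, 120, 0]) stool();
translate([0, 0, 754]) picture_frame();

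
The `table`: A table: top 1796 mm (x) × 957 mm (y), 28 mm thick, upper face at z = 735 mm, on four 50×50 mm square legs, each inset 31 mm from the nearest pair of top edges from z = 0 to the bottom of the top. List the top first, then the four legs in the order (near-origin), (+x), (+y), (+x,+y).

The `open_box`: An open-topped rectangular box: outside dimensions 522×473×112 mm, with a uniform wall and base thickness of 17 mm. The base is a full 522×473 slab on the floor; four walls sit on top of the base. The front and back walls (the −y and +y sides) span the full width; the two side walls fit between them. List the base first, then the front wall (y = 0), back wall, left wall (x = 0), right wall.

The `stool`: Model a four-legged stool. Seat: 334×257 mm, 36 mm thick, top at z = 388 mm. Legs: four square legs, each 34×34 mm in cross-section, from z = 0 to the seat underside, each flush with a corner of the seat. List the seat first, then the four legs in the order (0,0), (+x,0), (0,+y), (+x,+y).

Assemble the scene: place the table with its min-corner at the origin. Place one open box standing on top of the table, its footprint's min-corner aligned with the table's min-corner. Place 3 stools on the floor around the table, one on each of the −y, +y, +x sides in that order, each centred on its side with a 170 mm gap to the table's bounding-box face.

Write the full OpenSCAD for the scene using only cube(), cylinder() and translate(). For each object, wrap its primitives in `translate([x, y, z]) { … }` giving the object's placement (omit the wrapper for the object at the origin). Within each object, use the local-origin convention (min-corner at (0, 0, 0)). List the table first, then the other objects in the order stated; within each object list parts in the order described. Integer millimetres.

translate([0, 0, 707]) cube([1796, 957, 28]);
translate([31, 31, 0]) cube([50, 50, 707]);
translate([1715, 31, 0]) cube([50, 50, 707]);
translate([31, 876, 0]) cube([50, 50, 707]);
translate([1715, 876, 0]) cube([50, 50, 707]);
translate([0, 0, 735]) {
  cube([522, 473, 17]);
  translate([0, 0, 17]) cube([522, 17, 95]);
  translate([0, 456, 17]) cube([522, 17, 95]);
  translate([0, 17, 17]) cube([17, 439, 95]);
  translate([505, 17, 17]) cube([17, 439, 95]);
}
translate([731, -427, 0]) {
  translate([0, 0, 352]) cube([334, 257, 36]);
  cube([34, 34, 352]);
  translate([300, 0, 0]) cube([34, 34, 352]);
  translate([0, 223, 0]) cube([34, 34, 352]);
  translate([300, 223, 0]) cube([34, 34, 352]);
}
translate([731, 1127, 0]) {
  translate([0, 0, 352]) cube([334, 257, 36]);
  cube([34, 34, 352]);
  translate([300, 0, 0]) cube([34, 34, 352]);
  translate([0, 223, 0]) cube([34, 34, 352]);
  translate([300, 223, 0]) cube([34, 34, 352]);
}
translate([1966, 350, 0]) {
  translate([0, 0, 352]) cube([334, 257, 36]);
  cube([34, 34, 352]);
  translate([300, 0, 0]) cube([34, 34, 352]);
  translate([0, 223, 0]) cube([34, 34, 352]);
  translate([300, 223, 0]) cube([34, 34, 352]);
}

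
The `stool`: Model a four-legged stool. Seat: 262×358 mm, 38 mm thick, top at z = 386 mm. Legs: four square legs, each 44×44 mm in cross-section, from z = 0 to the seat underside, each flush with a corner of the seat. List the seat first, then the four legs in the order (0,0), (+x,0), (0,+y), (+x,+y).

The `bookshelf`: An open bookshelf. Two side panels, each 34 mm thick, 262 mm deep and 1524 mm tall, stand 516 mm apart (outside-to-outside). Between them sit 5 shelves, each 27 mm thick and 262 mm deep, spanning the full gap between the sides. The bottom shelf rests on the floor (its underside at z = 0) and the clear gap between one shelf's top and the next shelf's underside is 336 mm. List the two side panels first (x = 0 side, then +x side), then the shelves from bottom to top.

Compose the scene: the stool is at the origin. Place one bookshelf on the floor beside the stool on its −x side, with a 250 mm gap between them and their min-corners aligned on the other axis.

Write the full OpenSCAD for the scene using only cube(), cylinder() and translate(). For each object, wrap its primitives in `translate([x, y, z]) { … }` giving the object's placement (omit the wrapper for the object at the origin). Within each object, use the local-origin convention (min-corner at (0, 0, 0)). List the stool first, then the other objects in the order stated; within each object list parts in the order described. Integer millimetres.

translate([0, 0, 348]) cube([262, 358, 38]);
cube([44, 44, 348]);
translate([218, 0, 0]) cube([44, 44, 348]);
translate([0, 314, 0]) cube([44, 44, 348]);
translate([218, 314, 0]) cube([44, 44, 348]);
translate([-766, 0, 0]) {
  cube([34, 262, 1524]);
  translate([482, 0, 0]) cube([34, 262, 1524]);
  translate([34, 0, 0]) cube([448, 262, 27]);
  translate([34, 0, 363]) cube([448, 262, 27]);
  translate([34, 0, 726]) cube([448, 262, 27]);
  translate([34, 0, 1089]) cube([448, 262, 27]);
  translate([34, 0, 1452]) cube([448, 262, 27]);
}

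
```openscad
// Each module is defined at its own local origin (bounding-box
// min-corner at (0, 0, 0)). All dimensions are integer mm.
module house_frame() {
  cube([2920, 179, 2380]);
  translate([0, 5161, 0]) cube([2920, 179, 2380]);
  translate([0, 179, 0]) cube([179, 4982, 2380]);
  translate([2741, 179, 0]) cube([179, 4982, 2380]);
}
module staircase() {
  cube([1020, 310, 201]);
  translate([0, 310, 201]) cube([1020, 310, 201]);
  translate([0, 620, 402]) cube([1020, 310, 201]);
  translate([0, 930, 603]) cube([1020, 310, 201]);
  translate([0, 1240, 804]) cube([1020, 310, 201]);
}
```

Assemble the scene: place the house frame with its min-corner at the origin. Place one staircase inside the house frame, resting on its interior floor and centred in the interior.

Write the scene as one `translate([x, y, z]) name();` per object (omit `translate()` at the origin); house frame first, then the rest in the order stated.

house_frame();
translate([950, 1895, 0]) staircase();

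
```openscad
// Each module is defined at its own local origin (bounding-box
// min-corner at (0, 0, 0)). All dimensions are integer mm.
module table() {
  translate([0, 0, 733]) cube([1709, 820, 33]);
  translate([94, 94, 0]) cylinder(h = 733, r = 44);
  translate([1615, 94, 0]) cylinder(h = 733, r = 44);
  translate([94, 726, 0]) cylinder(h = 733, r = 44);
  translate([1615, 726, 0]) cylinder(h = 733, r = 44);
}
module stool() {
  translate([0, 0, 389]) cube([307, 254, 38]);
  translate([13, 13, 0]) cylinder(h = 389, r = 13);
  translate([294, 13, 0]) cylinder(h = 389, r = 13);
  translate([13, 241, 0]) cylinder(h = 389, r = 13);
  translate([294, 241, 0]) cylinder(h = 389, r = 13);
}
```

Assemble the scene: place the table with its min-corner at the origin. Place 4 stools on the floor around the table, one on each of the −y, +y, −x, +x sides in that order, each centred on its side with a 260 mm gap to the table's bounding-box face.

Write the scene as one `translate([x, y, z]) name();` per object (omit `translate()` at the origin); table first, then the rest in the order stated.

table();
translate([701, -514, 0]) stool();
translate([701, 1080, 0]) stool();
translate([-567, 283, 0]) stool();
translate([1969, 283, 0]) stool();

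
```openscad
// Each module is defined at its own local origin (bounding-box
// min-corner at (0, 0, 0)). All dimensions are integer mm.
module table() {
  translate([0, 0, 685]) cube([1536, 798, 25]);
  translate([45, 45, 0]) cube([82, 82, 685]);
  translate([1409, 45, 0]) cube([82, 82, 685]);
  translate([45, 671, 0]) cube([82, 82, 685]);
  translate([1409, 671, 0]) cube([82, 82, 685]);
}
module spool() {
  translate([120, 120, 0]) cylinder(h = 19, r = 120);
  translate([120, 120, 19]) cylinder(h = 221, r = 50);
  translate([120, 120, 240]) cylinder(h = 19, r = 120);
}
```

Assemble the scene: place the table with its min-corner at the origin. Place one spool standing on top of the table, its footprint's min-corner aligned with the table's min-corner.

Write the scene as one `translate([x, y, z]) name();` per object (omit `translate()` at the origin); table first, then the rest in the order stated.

table();
translate([0, 0, 710]) spool();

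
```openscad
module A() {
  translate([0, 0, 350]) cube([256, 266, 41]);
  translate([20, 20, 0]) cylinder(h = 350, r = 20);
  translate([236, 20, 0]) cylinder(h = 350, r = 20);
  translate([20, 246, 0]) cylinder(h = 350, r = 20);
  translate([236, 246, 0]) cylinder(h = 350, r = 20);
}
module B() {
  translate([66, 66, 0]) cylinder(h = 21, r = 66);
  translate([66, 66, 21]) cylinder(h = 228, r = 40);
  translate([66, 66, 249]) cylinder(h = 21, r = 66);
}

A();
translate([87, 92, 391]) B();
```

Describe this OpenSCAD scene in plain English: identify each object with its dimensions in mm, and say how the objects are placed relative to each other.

A is a four-legged stool. The seat is a 256×266×41 mm slab whose top surface is at z = 391 mm; four round legs, each 40 mm in diameter, run from the floor (z = 0) to the underside of the seat, each leg's axis is inset half a diameter from the nearest pair of seat edges (so the leg's bounding box is flush with the corner).

B is a spool: two coaxial disc flanges of radius 66 mm and thickness 21 mm, joined by a core cylinder of radius 40 mm and height 228 mm. The lower flange rests on z = 0 and the three cylinders share a vertical axis.

The spool is on top of the stool.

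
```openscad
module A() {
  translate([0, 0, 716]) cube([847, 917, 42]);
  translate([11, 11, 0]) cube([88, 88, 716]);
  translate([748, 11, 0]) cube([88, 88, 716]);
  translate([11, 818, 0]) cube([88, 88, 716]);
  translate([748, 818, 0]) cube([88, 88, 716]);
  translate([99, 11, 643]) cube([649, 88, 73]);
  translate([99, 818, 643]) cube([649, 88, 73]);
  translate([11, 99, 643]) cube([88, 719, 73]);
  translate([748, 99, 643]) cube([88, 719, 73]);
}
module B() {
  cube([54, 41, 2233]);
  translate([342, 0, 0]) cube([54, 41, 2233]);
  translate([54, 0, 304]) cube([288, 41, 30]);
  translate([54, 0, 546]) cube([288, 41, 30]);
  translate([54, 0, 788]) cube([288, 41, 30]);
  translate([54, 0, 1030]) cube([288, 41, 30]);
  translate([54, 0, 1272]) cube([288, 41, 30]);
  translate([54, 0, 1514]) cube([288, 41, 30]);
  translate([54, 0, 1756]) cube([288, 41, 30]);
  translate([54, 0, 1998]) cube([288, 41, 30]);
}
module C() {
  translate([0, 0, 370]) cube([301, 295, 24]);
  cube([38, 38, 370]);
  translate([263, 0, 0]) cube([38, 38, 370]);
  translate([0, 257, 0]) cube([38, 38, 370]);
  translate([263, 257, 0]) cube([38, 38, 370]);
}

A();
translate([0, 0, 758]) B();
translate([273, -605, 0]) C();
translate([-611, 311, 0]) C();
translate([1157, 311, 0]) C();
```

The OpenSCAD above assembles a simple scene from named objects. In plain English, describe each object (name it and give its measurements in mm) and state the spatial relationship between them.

A is a table with a 847×917 mm rectangular top, 42 mm thick, top surface at z = 758 mm, supported by four 88×88 mm square legs, each inset 11 mm from the nearest pair of top edges, running from the floor. Four apron rails, 88 mm thick and 73 mm tall, run between adjacent legs with their top edges flush with the underside of the top and their outer faces flush with the legs' outer faces.

B is a wooden ladder with two side rails of 54×41 mm section and 2233 mm height, set 396 mm apart overall. Between them run 8 rectangular rungs (41 mm deep, 30 mm thick), front faces flush with the rails' −y face. The bottom of the first rung is 304 mm above the floor and each subsequent rung is 242 mm higher than the one below.

C is a simple wooden stool: a rectangular seat 301 mm (x) by 295 mm (y), 24 mm thick, top face at z = 394 mm, on four square legs, each 38×38 mm in cross-section. The legs rest on z = 0, each flush with a corner of the seat.

The ladder is on top of the table. Three stools sit around the table at the −y, −x, +x sides.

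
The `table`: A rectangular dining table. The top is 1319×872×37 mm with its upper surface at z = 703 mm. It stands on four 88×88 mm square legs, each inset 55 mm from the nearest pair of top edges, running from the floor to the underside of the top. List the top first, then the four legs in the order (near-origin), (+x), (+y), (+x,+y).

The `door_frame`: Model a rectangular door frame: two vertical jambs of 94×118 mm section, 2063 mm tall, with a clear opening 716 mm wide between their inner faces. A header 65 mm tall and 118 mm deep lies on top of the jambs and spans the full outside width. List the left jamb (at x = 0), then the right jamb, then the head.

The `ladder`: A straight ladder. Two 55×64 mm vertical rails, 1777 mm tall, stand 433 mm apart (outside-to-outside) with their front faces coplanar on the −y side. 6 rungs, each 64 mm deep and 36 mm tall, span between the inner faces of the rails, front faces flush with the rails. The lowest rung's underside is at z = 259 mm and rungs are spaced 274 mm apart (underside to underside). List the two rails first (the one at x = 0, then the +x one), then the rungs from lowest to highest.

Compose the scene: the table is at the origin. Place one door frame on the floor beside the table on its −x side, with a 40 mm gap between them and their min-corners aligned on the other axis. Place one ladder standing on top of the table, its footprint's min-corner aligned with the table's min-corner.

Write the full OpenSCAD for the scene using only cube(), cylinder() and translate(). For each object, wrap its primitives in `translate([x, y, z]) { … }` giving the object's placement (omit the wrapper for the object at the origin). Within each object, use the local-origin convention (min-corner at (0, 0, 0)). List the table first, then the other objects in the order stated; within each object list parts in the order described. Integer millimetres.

translate([0, 0, 666]) cube([1319, 872, 37]);
translate([55, 55, 0]) cube([88, 88, 666]);
translate([1176, 55, 0]) cube([88, 88, 666]);
translate([55, 729, 0]) cube([88, 88, 666]);
translate([1176, 729, 0]) cube([88, 88, 666]);
translate([-944, 0, 0]) {
  cube([94, 118, 2063]);
  translate([810, 0, 0]) cube([94, 118, 2063]);
  translate([0, 0, 2063]) cube([904, 118, 65]);
}
translate([0, 0, 703]) {
  cube([55, 64, 1777]);
  translate([378, 0, 0]) cube([55, 64, 1777]);
  translate([55, 0, 259]) cube([323, 64, 36]);
  translate([55, 0, 533]) cube([323, 64, 36]);
  translate([55, 0, 807]) cube([323, 64, 36]);
  translate([55, 0, 1081]) cube([323, 64, 36]);
  translate([55, 0, 1355]) cube([323, 64, 36]);
  translate([55, 0, 1629]) cube([323, 64, 36]);
}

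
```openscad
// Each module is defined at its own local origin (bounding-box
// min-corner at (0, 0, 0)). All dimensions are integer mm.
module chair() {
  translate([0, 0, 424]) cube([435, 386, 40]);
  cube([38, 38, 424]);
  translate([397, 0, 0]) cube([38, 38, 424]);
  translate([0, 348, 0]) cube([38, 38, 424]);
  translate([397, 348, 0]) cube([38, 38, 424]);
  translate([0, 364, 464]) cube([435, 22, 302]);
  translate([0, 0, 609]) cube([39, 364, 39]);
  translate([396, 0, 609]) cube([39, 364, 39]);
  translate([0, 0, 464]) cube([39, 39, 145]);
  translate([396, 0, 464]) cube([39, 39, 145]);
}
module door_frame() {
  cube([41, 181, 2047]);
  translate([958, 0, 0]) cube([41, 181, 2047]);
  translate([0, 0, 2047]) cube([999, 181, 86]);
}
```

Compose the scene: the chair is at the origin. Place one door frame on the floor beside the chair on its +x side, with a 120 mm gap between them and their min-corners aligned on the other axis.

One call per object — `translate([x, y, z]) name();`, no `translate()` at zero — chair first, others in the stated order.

chair();
translate([555, 0, 0]) door_frame();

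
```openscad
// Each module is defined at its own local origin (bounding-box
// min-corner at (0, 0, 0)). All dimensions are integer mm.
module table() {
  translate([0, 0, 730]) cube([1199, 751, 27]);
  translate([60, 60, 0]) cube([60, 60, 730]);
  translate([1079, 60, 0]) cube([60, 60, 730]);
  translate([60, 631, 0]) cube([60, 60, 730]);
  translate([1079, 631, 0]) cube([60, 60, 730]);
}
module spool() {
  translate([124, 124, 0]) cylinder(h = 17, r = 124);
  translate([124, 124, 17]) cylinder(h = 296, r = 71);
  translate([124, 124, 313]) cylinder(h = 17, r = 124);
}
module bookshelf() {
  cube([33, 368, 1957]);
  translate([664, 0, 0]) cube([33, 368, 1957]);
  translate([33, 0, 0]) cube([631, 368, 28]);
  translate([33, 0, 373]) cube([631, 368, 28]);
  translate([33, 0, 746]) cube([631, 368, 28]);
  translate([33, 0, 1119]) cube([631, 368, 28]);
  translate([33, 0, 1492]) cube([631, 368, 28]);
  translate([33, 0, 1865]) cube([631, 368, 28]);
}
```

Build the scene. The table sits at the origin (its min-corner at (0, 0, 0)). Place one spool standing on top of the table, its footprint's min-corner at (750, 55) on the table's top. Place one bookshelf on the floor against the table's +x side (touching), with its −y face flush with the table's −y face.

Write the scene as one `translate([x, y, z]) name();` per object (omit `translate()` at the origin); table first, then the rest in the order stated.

table();
translate([750, 55, 757]) spool();
translate([1199, 0, 0]) bookshelf();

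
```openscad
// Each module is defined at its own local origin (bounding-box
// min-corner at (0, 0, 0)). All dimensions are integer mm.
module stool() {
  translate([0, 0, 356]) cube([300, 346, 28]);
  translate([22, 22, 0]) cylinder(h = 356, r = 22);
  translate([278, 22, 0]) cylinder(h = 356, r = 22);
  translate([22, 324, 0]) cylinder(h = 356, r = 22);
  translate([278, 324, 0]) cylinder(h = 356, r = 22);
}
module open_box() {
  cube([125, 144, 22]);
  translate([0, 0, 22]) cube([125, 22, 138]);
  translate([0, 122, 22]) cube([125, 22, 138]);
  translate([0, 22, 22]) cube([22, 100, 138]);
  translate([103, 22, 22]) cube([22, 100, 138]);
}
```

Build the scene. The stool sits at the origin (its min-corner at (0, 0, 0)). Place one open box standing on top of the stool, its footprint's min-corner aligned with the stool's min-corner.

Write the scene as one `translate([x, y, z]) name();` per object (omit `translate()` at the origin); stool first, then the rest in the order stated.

stool();
translate([0, 0, 384]) open_box();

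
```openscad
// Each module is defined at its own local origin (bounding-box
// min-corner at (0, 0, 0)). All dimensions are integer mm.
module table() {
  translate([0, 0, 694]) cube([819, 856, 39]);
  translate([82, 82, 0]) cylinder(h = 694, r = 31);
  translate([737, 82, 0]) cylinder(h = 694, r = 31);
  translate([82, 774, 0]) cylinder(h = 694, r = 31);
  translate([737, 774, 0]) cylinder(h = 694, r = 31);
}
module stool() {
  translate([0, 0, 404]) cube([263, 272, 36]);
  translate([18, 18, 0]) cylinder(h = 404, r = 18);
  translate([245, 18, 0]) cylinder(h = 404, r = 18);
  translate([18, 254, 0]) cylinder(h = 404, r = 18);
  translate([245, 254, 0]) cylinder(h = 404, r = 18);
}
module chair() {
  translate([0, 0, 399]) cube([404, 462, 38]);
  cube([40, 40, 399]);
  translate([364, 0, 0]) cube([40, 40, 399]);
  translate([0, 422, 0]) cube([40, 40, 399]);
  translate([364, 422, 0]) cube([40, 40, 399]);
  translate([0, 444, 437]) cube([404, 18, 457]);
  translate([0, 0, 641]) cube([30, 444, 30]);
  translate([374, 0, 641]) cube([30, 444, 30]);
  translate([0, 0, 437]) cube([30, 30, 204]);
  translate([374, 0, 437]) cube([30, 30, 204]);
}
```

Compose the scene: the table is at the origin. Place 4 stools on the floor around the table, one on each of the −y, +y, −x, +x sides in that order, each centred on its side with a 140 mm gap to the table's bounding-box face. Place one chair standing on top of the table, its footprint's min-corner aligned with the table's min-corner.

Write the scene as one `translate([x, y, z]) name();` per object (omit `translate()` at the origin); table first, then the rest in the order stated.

table();
translate([278, -412, 0]) stool();
translate([278, 996, 0]) stool();
translate([-403, 292, 0]) stool();
translate([959, 292, 0]) stool();
translate([0, 0, 733]) chair();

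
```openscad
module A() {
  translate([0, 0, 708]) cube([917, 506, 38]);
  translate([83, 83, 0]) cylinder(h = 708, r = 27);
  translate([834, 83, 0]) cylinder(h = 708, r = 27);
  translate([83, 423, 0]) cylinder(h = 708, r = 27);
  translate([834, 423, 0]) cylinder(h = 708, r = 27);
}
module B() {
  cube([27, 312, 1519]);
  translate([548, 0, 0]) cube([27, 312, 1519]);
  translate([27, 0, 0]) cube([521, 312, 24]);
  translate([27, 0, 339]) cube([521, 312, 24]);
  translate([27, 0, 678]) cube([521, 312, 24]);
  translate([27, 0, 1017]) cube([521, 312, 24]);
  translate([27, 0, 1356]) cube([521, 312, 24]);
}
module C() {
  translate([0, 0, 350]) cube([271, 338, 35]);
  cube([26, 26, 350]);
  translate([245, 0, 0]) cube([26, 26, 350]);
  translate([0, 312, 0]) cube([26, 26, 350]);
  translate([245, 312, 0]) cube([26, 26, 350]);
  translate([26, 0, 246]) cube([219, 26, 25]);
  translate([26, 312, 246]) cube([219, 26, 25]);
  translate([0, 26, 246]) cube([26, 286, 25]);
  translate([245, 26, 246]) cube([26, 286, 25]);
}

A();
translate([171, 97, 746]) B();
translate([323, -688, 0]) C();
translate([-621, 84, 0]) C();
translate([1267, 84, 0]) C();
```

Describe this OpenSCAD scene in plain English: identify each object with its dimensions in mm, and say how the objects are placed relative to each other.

A is a table: top 917 mm (x) × 506 mm (y), 38 mm thick, upper face at z = 746 mm, on four round legs of 54 mm diameter, each leg's bounding box inset 56 mm from the nearest pair of top edges, running from z = 0 to the bottom of the top.

B is a bookshelf 575 mm wide overall, 312 mm deep and 1519 mm tall. The two sides are 27 mm thick vertical panels. 5 horizontal shelves of 24 mm thickness span between the inner faces of the sides; the lowest shelf sits on the floor and shelves are stacked with a clear vertical gap of 315 mm between each pair.

C is a four-legged stool. The seat is 271×338 mm, 35 mm thick, top at z = 385 mm. It stands on four square legs, each 26×26 mm in cross-section, from z = 0 to the seat underside, each flush with a corner of the seat. Four stretchers, 26 mm wide and 25 mm tall, connect adjacent legs with their undersides at z = 246 mm, each running between the inner faces of the legs it joins and aligned with the legs' outer faces on the other axis.

The bookshelf is on top of the table, centred. Three stools sit around the table at the −y, −x, +x sides.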